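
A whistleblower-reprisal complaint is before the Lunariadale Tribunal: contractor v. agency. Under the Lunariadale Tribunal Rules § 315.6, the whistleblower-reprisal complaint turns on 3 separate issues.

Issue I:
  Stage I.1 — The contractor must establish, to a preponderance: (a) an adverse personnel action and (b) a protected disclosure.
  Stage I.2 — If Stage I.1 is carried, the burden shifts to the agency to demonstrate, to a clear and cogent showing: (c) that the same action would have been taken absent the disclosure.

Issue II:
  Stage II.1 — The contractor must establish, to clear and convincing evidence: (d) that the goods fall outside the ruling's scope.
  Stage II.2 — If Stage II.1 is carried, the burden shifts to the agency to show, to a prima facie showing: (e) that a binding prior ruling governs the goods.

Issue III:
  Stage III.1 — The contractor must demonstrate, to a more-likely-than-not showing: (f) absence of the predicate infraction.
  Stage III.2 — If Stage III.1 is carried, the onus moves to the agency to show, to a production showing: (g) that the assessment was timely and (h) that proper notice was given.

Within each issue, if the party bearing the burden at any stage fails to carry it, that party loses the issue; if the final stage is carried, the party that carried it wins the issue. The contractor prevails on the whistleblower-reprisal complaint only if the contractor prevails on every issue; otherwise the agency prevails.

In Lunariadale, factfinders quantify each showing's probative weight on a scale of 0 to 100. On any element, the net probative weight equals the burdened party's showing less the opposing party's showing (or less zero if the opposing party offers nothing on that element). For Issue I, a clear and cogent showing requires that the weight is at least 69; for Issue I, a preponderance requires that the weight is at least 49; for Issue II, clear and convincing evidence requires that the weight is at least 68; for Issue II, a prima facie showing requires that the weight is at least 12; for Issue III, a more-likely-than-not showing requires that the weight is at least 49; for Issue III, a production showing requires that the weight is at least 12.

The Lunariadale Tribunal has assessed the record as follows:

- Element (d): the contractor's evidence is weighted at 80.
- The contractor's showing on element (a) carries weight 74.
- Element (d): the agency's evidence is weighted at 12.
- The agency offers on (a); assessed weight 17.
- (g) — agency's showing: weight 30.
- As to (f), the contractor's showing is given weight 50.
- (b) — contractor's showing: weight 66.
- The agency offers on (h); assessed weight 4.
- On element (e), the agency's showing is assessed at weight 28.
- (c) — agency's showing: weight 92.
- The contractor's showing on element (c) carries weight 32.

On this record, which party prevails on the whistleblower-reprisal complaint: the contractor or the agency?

— Issue I —
Stage I.1 (contractor, a preponderance, weight is at least 49): (a) net 74−17=57 ≥ 49 — meets; (b) 66 ≥ 49 — meets.
  All elements met. The burden passes to the agency.
Stage I.2 (agency, a clear and cogent showing, weight is at least 69): (c) net 92−32=60 < 69 — fails.
  Stage I.2 not carried; the agency fails its burden.
So the contractor prevails on this issue.
— Issue II —
Stage II.1 — burden on contractor; standard: clear and convincing evidence (weight is at least 68).
    (d): 80 − 12 = 68 ≥ 68 [met]
  All elements met. The burden passes to the agency.
Stage II.2 — burden on agency; standard: a prima facie showing (weight is at least 12).
    (e): 28 ≥ 12 [met]
  All elements met at the final stage.
Every stage carried; the agency prevails on this issue.
— Issue III —
Stage III.1 — burden on contractor; standard: a more-likely-than-not showing (weight is at least 49).
    (f): 50 ≥ 49 [met]
  Stage III.1 carried; the burden shifts to the agency.
Stage III.2 — burden on agency; standard: a production showing (weight is at least 12).
    (g): 30 ≥ 12 [met]
    (h): 4 < 12 [not met]
  The agency does not carry Stage III.2.
The analysis ends at Stage III.2; the contractor prevails on this issue.
Per-issue: Issue I → contractor; Issue II → agency; Issue III → contractor. The contractor must prevail on every issue; overall, the agency prevails.

agency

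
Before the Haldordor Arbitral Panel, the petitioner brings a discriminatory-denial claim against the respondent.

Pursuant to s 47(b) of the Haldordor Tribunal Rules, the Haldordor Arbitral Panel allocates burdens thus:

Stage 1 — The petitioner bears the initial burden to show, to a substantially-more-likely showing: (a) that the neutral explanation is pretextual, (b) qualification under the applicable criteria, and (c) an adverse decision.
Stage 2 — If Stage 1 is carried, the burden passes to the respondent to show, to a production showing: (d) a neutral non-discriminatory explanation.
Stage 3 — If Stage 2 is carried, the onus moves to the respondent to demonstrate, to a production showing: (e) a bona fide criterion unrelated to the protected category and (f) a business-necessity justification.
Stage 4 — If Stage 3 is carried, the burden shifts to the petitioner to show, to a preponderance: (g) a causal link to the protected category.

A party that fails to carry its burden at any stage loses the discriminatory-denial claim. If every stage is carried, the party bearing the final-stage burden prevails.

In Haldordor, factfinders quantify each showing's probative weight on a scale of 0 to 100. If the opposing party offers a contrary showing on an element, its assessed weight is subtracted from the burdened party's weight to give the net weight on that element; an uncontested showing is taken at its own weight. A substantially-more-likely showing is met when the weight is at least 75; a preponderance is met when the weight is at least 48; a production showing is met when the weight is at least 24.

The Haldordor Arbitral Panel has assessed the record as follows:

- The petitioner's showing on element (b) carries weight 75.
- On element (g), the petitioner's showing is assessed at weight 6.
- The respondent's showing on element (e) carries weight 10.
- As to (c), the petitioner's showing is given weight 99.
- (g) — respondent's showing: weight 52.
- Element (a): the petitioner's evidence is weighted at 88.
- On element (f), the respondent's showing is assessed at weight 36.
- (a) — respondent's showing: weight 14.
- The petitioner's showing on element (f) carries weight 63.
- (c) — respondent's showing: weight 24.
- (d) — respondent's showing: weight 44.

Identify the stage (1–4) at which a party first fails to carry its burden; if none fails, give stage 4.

stage 1

Stage 1 (petitioner, a substantially-more-likely showing, weight is at least 75): (a) net 88−14=74 < 75 — fails; (b) 75 ≥ 75 — meets; (c) net 99−24=75 ≥ 75 — meets.
  The petitioner does not carry Stage 1.
The respondent prevails.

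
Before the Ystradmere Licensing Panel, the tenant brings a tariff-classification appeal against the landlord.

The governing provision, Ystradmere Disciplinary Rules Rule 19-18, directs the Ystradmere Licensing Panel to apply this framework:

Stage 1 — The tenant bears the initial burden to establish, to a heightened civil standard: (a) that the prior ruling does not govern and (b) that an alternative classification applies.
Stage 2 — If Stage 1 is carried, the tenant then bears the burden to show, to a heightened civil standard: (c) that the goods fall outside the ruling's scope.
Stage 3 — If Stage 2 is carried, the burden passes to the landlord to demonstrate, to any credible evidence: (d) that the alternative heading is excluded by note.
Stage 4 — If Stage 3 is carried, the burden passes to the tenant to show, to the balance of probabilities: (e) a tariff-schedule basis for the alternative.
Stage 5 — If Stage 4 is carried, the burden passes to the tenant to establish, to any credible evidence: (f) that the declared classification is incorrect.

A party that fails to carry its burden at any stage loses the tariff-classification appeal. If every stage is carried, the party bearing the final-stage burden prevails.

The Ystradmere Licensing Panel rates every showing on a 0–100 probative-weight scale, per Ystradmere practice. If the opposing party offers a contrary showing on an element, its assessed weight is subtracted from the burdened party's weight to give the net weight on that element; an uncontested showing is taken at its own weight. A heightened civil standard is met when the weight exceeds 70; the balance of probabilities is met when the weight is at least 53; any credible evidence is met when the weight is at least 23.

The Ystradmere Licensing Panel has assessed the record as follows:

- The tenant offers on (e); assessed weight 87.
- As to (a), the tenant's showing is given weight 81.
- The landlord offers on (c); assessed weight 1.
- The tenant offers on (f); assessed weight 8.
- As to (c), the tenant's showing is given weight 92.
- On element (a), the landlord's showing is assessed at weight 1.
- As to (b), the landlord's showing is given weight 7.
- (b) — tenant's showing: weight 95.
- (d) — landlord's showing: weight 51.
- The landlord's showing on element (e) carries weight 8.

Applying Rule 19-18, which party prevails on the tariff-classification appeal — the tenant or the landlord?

Stage 1 — burden on tenant; standard: a heightened civil standard (weight exceeds 70).
    (a): 81 − 1 = 80 > 70 [met]
    (b): 95 − 7 = 88 > 70 [met]
  Stage 1 is satisfied; the tenant continues to bear the burden.
Stage 2 — burden on tenant; standard: a heightened civil standard (weight exceeds 70).
    (c): 92 − 1 = 91 > 70 [met]
  The tenant carries Stage 2; the landlord now bears the burden.
Stage 3 — burden on landlord; standard: any credible evidence (weight is at least 23).
    (d): 51 ≥ 23 [met]
  Stage 3 carried; the burden shifts to the tenant.
Stage 4 — burden on tenant; standard: the balance of probabilities (weight is at least 53).
    (e): 87 − 8 = 79 ≥ 53 [met]
  Stage 4 is satisfied; the tenant continues to bear the burden.
Stage 5 — burden on tenant; standard: any credible evidence (weight is at least 23).
    (f): 8 < 23 [not met]
  The tenant does not carry Stage 5.
So the landlord prevails.

landlord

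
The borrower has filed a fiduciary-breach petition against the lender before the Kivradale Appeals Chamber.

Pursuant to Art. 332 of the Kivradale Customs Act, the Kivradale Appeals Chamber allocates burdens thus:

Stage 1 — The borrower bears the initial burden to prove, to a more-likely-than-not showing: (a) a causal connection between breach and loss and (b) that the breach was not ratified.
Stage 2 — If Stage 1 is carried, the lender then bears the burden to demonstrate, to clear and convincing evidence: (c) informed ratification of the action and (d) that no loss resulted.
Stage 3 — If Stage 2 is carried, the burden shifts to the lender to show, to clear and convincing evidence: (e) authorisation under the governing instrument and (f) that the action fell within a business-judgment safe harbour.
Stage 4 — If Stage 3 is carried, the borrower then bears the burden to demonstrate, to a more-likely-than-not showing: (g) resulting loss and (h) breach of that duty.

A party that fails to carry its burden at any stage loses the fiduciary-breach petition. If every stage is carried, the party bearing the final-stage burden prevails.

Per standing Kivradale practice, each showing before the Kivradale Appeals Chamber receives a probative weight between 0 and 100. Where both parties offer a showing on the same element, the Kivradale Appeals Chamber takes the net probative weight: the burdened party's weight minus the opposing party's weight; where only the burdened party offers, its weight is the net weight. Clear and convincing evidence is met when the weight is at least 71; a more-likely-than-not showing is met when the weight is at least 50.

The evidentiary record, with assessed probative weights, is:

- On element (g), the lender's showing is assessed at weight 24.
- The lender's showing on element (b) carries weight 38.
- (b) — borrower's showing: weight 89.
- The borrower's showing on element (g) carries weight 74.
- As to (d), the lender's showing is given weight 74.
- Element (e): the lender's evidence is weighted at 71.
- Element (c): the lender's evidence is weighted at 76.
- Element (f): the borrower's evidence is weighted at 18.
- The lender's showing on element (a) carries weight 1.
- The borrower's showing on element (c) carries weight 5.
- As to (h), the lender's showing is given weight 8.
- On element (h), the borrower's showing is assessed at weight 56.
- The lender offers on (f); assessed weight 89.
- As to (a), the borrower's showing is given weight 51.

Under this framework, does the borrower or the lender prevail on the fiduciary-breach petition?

Stage 1 (borrower, a more-likely-than-not showing, weight is at least 50): (a) net 51−1=50 ≥ 50 — meets; (b) net 89−38=51 ≥ 50 — meets.
  All elements met. The burden passes to the lender.
Stage 2 (lender, clear and convincing evidence, weight is at least 71): (c) net 76−5=71 ≥ 71 — meets; (d) 74 ≥ 71 — meets.
  All elements met. The lender retains the burden for Stage 3.
Stage 3 (lender, clear and convincing evidence, weight is at least 71): (e) 71 ≥ 71 — meets; (f) net 89−18=71 ≥ 71 — meets.
  Stage 3 carried; the burden shifts to the borrower.
Stage 4 (borrower, a more-likely-than-not showing, weight is at least 50): (g) net 74−24=50 ≥ 50 — meets; (h) net 56−8=48 < 50 — fails.
  Stage 4 not carried; the borrower fails its burden.
So the lender prevails.

lender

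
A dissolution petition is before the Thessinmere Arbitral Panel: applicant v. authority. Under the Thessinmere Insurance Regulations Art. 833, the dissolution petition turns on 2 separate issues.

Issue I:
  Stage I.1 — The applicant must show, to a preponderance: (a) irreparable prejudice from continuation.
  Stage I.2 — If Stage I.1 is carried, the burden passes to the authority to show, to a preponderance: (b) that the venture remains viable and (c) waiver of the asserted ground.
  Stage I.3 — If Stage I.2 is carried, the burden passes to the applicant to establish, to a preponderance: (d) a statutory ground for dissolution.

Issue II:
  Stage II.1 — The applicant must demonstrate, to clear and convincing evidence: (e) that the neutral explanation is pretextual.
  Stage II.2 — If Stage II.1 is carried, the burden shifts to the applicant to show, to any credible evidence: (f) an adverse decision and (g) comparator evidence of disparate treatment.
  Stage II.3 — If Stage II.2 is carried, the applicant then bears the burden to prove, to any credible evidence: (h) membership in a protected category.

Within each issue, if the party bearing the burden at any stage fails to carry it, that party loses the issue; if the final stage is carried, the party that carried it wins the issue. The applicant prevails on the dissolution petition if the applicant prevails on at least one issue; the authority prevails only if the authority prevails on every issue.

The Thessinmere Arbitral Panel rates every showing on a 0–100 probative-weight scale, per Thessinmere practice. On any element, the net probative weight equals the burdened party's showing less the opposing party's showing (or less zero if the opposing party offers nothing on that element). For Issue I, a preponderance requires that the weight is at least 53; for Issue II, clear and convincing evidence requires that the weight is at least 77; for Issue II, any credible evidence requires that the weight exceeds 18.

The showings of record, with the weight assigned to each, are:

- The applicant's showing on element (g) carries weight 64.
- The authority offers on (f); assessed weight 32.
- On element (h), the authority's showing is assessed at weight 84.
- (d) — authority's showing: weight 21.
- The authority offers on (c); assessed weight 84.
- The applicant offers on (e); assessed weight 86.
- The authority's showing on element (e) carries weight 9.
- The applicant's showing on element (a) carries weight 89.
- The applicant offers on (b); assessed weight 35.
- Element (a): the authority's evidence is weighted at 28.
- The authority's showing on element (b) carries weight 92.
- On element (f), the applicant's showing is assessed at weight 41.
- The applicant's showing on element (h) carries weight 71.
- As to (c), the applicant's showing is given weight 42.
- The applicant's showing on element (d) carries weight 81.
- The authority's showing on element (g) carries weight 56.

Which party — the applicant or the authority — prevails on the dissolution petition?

— Issue I —
At Stage I.1 the applicant must meet a preponderance (weight is at least 53): on (a) the weight is 89 less the opposing 28 gives net 61, ≥ 53, so (a) meets the standard.
  The applicant carries Stage I.1; the authority now bears the burden.
At Stage I.2 the authority must meet a preponderance (weight is at least 53): on (b) the weight is 92 less the opposing 35 gives net 57, ≥ 53, so (b) meets the standard; on (c) the weight is 84 less the opposing 42 gives net 42, < 53, so (c) does not meet the standard.
  The authority does not carry Stage I.2.
The applicant prevails on this issue.
— Issue II —
At Stage II.1 the applicant must meet clear and convincing evidence (weight is at least 77): on (e) the weight is 86 less the opposing 9 gives net 77, ≥ 77, so (e) meets the standard.
  All elements met. The applicant retains the burden for Stage II.2.
At Stage II.2 the applicant must meet any credible evidence (weight exceeds 18): on (f) the weight is 41 less the opposing 32 gives net 9, ≤ 18, so (f) does not meet the standard; on (g) the weight is 64 less the opposing 56 gives net 8, ≤ 18, so (g) does not meet the standard.
  Stage II.2 not carried; the applicant fails its burden.
The authority prevails on this issue.
Per-issue: Issue I → applicant; Issue II → authority. The applicant must prevail on at least one issue; overall, the applicant prevails.

applicant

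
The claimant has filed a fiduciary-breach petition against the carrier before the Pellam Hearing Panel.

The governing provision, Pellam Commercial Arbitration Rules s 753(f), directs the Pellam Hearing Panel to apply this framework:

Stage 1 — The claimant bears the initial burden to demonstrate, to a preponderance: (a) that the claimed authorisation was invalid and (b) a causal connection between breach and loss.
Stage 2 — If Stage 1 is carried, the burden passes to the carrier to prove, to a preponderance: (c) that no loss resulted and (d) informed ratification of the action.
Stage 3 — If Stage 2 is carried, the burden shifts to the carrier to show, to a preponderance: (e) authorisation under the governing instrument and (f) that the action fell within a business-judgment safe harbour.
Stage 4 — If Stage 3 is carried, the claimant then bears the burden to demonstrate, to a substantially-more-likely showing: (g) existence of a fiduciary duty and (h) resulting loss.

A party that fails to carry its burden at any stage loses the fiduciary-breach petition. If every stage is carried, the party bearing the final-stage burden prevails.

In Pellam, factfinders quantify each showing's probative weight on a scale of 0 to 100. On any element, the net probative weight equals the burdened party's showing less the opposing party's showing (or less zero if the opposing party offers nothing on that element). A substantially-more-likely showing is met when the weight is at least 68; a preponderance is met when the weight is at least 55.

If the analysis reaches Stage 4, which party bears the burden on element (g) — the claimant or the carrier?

claimant

Stage 4's rule assigns the burden to the claimant (to a substantially-more-likely showing).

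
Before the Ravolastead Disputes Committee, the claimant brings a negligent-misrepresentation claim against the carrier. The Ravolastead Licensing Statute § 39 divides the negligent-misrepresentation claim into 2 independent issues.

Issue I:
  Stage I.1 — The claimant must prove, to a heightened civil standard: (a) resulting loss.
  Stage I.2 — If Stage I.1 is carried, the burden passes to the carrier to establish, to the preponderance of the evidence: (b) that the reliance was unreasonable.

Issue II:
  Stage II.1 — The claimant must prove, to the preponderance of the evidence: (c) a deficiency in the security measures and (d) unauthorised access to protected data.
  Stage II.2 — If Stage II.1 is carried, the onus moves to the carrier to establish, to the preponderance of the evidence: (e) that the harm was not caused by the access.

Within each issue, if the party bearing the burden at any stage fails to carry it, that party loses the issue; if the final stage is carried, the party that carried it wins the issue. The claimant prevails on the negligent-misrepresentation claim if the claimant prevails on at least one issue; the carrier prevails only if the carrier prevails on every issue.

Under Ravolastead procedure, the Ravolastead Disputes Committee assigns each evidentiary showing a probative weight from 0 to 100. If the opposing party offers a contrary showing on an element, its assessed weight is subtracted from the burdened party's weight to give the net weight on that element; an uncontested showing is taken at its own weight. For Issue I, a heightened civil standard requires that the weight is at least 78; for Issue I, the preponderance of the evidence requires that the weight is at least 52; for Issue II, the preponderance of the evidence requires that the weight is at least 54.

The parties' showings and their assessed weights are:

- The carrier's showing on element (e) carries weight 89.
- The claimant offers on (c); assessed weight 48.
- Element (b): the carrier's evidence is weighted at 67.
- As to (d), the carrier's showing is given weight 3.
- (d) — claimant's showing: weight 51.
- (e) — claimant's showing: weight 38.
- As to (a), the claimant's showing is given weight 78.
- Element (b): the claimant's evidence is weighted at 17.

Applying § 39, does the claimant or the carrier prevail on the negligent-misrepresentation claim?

claimant

— Issue I —
Stage I.1 — burden on claimant; standard: a heightened civil standard (weight is at least 78).
    (a): 78 ≥ 78 [met]
  All elements met. The burden passes to the carrier.
Stage I.2 — burden on carrier; standard: the preponderance of the evidence (weight is at least 52).
    (b): 67 − 17 = 50 < 52 [not met]
  Not every element is met, so the carrier fails to carry Stage I.2.
So the claimant prevails on this issue.
— Issue II —
Stage II.1 (claimant, the preponderance of the evidence, weight is at least 54): (c) 48 < 54 — fails; (d) net 51−3=48 < 54 — fails.
  Not every element is met, so the claimant fails to carry Stage II.1.
The carrier prevails on this issue.
Per-issue: Issue I → claimant; Issue II → carrier. The claimant must prevail on at least one issue; overall, the claimant prevails.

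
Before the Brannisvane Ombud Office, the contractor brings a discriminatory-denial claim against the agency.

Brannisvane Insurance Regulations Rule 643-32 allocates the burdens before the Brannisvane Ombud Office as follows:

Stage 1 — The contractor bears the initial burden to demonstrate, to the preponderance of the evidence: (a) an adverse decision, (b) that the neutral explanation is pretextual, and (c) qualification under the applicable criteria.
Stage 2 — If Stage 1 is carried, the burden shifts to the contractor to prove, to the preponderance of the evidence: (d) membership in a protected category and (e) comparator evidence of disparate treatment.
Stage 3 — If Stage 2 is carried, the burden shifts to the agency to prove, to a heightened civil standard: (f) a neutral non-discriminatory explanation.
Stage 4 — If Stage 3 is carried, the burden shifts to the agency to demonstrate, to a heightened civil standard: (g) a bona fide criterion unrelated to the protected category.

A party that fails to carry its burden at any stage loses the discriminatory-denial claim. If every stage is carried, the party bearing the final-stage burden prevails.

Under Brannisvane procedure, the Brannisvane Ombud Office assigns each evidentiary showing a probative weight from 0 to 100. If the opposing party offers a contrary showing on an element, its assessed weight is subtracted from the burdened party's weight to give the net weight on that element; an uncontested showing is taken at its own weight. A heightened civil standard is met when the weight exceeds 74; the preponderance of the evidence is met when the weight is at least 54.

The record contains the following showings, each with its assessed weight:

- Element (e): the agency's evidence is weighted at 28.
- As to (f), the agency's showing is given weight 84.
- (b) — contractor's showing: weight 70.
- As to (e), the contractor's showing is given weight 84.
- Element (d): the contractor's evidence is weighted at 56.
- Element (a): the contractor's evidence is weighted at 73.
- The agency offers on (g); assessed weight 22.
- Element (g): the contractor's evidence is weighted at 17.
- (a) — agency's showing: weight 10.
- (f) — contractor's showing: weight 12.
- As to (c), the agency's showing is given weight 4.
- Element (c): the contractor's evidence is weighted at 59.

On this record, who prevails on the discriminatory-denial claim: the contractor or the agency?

contractor

At Stage 1 the contractor must meet the preponderance of the evidence (weight is at least 54): on (a) the weight is 73 less the opposing 10 gives net 63, ≥ 54, so (a) meets the standard; on (b) the weight is 70, which does reach 54, so (b) meets the standard; on (c) the weight is 59 less the opposing 4 gives net 55, which does reach 54, so (c) meets the standard.
  All elements met. The contractor retains the burden for Stage 2.
At Stage 2 the contractor must meet the preponderance of the evidence (weight is at least 54): on (d) the weight is 56, which does reach 54, so (d) meets the standard; on (e) the weight is 84 less the opposing 28 gives net 56, which does reach 54, so (e) meets the standard.
  All elements met. The burden passes to the agency.
At Stage 3 the agency must meet a heightened civil standard (weight exceeds 74): on (f) the weight is 84 less the opposing 12 gives net 72, which does not exceed 74, so (f) does not meet the standard.
  Stage 3 not carried; the agency fails its burden.
The contractor prevails.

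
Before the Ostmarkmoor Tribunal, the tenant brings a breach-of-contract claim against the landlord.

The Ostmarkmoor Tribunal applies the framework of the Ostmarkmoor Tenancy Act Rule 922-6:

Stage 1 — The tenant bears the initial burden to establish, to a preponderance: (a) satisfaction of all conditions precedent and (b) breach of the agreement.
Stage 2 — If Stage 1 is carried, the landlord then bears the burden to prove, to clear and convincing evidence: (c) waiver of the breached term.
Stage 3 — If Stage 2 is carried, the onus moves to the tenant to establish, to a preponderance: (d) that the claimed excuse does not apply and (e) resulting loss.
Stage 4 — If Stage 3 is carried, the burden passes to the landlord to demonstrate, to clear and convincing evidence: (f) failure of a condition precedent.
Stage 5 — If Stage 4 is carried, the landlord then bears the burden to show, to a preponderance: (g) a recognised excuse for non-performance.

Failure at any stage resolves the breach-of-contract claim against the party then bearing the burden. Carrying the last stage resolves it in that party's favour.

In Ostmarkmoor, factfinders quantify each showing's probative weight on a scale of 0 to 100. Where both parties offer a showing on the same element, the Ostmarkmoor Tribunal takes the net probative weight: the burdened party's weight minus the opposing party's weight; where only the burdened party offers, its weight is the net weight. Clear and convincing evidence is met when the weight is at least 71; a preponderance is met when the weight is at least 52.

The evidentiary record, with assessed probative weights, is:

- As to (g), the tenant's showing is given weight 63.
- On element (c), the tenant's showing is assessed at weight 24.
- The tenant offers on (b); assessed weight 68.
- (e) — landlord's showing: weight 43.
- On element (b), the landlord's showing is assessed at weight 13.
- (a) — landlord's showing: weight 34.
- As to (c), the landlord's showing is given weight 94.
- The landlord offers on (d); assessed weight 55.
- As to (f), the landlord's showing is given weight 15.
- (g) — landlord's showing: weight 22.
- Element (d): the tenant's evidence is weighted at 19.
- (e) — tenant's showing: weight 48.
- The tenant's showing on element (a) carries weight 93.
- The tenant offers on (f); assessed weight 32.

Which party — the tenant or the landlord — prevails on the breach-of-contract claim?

tenant

Stage 1 — burden on tenant; standard: a preponderance (weight is at least 52).
    (a): 93 − 34 = 59 ≥ 52 [met]
    (b): 68 − 13 = 55 ≥ 52 [met]
  Stage 1 carried; the burden shifts to the landlord.
Stage 2 — burden on landlord; standard: clear and convincing evidence (weight is at least 71).
    (c): 94 − 24 = 70 < 71 [not met]
  Not every element is met, so the landlord fails to carry Stage 2.
The tenant prevails.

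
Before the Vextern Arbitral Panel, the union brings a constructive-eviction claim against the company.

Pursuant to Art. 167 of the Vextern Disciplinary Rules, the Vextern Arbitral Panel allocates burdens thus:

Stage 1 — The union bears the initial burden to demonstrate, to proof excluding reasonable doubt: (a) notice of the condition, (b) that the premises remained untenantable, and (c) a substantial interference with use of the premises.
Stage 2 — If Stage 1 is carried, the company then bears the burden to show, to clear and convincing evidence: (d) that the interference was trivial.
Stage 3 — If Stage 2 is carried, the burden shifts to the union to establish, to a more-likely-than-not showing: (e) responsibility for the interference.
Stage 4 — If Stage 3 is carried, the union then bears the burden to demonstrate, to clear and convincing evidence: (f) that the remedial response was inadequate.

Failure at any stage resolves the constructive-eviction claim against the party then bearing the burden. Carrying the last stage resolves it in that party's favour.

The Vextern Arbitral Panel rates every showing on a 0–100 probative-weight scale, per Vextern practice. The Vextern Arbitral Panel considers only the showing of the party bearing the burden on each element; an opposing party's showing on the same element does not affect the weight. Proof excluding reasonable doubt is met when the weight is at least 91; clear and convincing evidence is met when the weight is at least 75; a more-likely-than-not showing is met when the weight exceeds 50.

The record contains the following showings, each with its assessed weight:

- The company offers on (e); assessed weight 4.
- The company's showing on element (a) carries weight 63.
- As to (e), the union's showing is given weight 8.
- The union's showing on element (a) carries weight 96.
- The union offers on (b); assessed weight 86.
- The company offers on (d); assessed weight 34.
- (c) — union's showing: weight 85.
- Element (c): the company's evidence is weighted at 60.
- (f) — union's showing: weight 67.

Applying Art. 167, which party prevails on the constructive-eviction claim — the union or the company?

company

At Stage 1 the union must meet proof excluding reasonable doubt (weight is at least 91): on (a) the weight is 96 (the company's 63 is given no effect), which does reach 91, so (a) meets the standard; on (b) the weight is 86, which does not reach 91, so (b) does not meet the standard; on (c) the weight is 85 (the company's 60 is given no effect), < 91, so (c) does not meet the standard.
  Stage 1 not carried; the union fails its burden.
So the company prevails.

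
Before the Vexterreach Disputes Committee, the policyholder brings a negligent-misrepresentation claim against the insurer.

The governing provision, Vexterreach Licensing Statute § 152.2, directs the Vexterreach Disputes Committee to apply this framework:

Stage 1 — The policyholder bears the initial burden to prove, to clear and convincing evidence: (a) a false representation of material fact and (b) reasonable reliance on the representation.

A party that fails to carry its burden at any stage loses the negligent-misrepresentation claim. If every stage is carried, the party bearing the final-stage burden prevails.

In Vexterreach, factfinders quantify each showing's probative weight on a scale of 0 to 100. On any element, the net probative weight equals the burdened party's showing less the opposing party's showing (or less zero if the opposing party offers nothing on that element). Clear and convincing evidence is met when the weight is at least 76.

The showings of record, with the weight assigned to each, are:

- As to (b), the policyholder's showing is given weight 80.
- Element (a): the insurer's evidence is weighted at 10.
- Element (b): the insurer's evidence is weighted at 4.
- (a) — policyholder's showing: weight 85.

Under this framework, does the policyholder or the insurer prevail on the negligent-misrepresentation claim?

At Stage 1 the policyholder must meet clear and convincing evidence (weight is at least 76): on (a) the weight is 85 less the opposing 10 gives net 75, < 76, so (a) does not meet the standard; on (b) the weight is 80 less the opposing 4 gives net 76, ≥ 76, so (b) meets the standard.
  Not every element is met, so the policyholder fails to carry Stage 1.
The analysis ends at Stage 1; the insurer prevails.

insurer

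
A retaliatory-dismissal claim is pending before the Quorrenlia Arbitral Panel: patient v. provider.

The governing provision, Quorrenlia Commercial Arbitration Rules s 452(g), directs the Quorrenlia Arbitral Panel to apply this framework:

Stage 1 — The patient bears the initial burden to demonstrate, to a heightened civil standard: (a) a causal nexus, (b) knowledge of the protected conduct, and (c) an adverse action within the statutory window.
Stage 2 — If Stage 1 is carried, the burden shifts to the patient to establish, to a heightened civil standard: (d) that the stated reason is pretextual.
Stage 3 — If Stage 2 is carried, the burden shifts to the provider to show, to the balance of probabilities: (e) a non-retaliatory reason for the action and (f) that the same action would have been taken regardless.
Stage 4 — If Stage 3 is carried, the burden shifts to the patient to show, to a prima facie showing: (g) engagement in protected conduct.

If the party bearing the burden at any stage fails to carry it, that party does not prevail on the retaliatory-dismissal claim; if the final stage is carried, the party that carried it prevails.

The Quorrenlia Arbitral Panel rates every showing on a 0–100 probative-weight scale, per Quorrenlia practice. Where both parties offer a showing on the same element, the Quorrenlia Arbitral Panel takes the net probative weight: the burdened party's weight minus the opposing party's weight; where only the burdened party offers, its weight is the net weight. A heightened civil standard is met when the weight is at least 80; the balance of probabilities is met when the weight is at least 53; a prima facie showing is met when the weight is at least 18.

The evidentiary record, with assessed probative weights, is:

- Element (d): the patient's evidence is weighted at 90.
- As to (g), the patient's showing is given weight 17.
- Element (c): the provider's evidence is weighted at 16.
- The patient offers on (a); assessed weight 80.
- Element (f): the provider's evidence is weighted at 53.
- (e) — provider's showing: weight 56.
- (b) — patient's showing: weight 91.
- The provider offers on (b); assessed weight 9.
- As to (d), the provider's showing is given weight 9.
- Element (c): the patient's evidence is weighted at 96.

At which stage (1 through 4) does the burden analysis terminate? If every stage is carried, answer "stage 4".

Stage 1 (patient, a heightened civil standard, weight is at least 80): (a) 80 ≥ 80 — meets; (b) net 91−9=82 ≥ 80 — meets; (c) net 96−16=80 ≥ 80 — meets.
  Stage 1 carried; the burden remains with the patient.
Stage 2 (patient, a heightened civil standard, weight is at least 80): (d) net 90−9=81 ≥ 80 — meets.
  Stage 2 is satisfied; the onus moves to the provider.
Stage 3 (provider, the balance of probabilities, weight is at least 53): (e) 56 ≥ 53 — meets; (f) 53 ≥ 53 — meets.
  All elements met. The burden passes to the patient.
Stage 4 (patient, a prima facie showing, weight is at least 18): (g) 17 < 18 — fails.
  Stage 4 not carried; the patient fails its burden.
The analysis ends at Stage 4; the provider prevails.

stage 4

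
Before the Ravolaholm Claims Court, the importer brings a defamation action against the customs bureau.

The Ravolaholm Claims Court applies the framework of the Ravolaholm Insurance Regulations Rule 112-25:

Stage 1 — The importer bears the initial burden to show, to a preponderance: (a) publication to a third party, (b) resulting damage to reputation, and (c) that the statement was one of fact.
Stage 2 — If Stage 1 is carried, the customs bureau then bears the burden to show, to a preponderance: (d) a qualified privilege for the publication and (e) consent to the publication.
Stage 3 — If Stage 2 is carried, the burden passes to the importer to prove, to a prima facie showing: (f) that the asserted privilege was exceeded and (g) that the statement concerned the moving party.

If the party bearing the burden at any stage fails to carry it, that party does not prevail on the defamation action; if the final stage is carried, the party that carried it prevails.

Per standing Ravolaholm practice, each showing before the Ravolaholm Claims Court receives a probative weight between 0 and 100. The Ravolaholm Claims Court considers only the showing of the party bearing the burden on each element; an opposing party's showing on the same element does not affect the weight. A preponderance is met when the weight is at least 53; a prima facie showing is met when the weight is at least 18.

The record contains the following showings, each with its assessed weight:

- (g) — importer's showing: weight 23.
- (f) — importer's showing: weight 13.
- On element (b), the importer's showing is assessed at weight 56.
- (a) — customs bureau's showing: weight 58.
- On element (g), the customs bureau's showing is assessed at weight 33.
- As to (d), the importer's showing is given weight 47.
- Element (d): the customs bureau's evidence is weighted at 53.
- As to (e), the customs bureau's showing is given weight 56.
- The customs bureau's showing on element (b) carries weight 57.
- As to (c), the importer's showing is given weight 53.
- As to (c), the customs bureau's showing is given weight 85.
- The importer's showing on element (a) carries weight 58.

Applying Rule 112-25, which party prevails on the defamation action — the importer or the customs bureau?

At Stage 1 the importer must meet a preponderance (weight is at least 53): on (a) the weight is 58 (the customs bureau's 58 is given no effect), which does reach 53, so (a) meets the standard; on (b) the weight is 56 (the customs bureau's 57 is given no effect), ≥ 53, so (b) meets the standard; on (c) the weight is 53 (the customs bureau's 85 is given no effect), ≥ 53, so (c) meets the standard.
  Stage 1 carried; the burden shifts to the customs bureau.
At Stage 2 the customs bureau must meet a preponderance (weight is at least 53): on (d) the weight is 53 (the importer's 47 is given no effect), ≥ 53, so (d) meets the standard; on (e) the weight is 56, which does reach 53, so (e) meets the standard.
  All elements met. The burden passes to the importer.
At Stage 3 the importer must meet a prima facie showing (weight is at least 18): on (f) the weight is 13, < 18, so (f) does not meet the standard; on (g) the weight is 23 (the customs bureau's 33 is given no effect), ≥ 18, so (g) meets the standard.
  The importer does not carry Stage 3.
The customs bureau prevails.

customs bureau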